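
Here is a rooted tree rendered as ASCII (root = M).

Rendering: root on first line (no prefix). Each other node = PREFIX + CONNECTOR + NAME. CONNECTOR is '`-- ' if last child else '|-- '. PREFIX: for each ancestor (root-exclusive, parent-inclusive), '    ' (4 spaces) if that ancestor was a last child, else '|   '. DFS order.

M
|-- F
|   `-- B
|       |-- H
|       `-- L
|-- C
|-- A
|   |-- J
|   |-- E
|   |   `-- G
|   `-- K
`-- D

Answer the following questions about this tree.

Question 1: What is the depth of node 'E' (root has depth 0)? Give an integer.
Answer: 2

Derivation:
Path from root to E: M -> A -> E
Depth = number of edges = 2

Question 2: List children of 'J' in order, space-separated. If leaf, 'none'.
Answer: none

Derivation:
Node J's children (from adjacency): (leaf)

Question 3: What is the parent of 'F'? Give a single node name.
Scan adjacency: F appears as child of M

Answer: M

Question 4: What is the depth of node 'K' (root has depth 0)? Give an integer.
Path from root to K: M -> A -> K
Depth = number of edges = 2

Answer: 2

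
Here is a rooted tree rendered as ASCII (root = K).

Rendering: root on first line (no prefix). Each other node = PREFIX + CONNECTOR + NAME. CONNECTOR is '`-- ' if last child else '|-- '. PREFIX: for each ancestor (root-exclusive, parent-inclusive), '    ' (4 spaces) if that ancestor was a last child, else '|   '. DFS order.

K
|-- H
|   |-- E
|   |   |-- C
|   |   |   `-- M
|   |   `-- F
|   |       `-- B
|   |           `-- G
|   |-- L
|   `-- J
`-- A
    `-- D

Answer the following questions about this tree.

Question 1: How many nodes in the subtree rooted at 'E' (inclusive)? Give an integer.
Answer: 6

Derivation:
Subtree rooted at E contains: B, C, E, F, G, M
Count = 6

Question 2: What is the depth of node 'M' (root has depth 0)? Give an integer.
Answer: 4

Derivation:
Path from root to M: K -> H -> E -> C -> M
Depth = number of edges = 4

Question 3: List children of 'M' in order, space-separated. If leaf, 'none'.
Node M's children (from adjacency): (leaf)

Answer: none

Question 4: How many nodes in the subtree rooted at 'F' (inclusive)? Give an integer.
Subtree rooted at F contains: B, F, G
Count = 3

Answer: 3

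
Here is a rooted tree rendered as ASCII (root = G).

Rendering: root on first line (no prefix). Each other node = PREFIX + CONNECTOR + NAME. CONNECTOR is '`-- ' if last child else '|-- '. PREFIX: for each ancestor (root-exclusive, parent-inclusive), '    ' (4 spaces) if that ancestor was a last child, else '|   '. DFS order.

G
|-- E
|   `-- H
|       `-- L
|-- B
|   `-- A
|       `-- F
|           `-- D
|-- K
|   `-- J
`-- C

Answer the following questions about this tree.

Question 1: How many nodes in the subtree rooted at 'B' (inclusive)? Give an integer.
Answer: 4

Derivation:
Subtree rooted at B contains: A, B, D, F
Count = 4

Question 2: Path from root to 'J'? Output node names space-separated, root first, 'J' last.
Answer: G K J

Derivation:
Walk down from root: G -> K -> J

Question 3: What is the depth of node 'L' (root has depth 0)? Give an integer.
Path from root to L: G -> E -> H -> L
Depth = number of edges = 3

Answer: 3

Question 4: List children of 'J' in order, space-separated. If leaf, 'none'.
Answer: none

Derivation:
Node J's children (from adjacency): (leaf)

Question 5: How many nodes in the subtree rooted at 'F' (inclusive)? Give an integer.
Answer: 2

Derivation:
Subtree rooted at F contains: D, F
Count = 2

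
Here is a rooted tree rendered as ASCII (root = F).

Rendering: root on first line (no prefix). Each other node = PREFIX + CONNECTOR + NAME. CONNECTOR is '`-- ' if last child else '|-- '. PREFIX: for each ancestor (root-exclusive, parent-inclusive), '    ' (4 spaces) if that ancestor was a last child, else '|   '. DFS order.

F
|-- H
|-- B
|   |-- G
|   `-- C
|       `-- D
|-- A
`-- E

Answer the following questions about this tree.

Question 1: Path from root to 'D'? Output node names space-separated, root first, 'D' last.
Answer: F B C D

Derivation:
Walk down from root: F -> B -> C -> D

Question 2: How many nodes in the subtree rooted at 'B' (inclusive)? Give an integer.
Subtree rooted at B contains: B, C, D, G
Count = 4

Answer: 4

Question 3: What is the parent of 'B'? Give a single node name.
Answer: F

Derivation:
Scan adjacency: B appears as child of F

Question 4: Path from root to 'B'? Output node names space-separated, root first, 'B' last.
Answer: F B

Derivation:
Walk down from root: F -> B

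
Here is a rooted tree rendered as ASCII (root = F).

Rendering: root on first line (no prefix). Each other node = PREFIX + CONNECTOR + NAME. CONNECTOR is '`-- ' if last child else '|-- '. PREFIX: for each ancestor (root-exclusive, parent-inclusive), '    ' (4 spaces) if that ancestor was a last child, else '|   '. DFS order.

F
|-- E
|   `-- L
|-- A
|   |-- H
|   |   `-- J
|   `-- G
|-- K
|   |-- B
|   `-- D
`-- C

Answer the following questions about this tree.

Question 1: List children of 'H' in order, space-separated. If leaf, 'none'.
Answer: J

Derivation:
Node H's children (from adjacency): J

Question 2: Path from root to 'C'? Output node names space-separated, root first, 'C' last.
Answer: F C

Derivation:
Walk down from root: F -> C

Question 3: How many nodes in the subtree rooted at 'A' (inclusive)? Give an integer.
Answer: 4

Derivation:
Subtree rooted at A contains: A, G, H, J
Count = 4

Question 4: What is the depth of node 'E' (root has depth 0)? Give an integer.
Path from root to E: F -> E
Depth = number of edges = 1

Answer: 1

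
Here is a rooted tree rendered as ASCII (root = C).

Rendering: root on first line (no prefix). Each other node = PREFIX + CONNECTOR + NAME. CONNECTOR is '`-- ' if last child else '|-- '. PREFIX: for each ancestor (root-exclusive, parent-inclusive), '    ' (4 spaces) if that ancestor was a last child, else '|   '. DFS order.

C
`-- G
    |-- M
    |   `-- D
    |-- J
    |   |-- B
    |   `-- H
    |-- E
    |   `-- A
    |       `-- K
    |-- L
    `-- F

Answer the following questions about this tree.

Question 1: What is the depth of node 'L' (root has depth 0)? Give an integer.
Answer: 2

Derivation:
Path from root to L: C -> G -> L
Depth = number of edges = 2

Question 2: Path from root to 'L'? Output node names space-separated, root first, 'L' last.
Answer: C G L

Derivation:
Walk down from root: C -> G -> L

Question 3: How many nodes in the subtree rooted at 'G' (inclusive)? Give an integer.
Subtree rooted at G contains: A, B, D, E, F, G, H, J, K, L, M
Count = 11

Answer: 11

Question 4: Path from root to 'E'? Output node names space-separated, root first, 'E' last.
Walk down from root: C -> G -> E

Answer: C G E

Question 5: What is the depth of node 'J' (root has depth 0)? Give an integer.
Path from root to J: C -> G -> J
Depth = number of edges = 2

Answer: 2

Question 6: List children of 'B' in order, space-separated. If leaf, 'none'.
Node B's children (from adjacency): (leaf)

Answer: none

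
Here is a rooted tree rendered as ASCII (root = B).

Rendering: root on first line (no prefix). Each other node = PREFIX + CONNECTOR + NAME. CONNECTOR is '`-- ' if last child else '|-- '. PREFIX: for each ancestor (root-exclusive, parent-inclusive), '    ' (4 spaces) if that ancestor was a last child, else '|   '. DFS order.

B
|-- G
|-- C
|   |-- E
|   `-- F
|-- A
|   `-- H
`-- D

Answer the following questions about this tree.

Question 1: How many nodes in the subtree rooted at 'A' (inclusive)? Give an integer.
Answer: 2

Derivation:
Subtree rooted at A contains: A, H
Count = 2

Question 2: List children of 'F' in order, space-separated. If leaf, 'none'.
Node F's children (from adjacency): (leaf)

Answer: none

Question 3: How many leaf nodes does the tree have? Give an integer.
Answer: 5

Derivation:
Leaves (nodes with no children): D, E, F, G, H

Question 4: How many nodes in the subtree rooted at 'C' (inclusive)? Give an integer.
Answer: 3

Derivation:
Subtree rooted at C contains: C, E, F
Count = 3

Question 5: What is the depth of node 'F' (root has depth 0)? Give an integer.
Answer: 2

Derivation:
Path from root to F: B -> C -> F
Depth = number of edges = 2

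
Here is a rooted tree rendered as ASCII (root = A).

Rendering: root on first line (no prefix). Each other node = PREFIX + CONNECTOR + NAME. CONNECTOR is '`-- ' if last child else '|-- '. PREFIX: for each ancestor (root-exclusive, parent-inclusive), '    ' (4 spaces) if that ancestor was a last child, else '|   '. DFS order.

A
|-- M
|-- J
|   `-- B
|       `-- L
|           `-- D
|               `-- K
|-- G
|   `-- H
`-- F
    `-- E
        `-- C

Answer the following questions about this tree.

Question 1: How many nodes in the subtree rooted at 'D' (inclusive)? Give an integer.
Answer: 2

Derivation:
Subtree rooted at D contains: D, K
Count = 2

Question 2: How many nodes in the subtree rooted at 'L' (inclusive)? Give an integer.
Answer: 3

Derivation:
Subtree rooted at L contains: D, K, L
Count = 3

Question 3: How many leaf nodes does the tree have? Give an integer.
Leaves (nodes with no children): C, H, K, M

Answer: 4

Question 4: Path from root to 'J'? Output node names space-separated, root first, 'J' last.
Answer: A J

Derivation:
Walk down from root: A -> J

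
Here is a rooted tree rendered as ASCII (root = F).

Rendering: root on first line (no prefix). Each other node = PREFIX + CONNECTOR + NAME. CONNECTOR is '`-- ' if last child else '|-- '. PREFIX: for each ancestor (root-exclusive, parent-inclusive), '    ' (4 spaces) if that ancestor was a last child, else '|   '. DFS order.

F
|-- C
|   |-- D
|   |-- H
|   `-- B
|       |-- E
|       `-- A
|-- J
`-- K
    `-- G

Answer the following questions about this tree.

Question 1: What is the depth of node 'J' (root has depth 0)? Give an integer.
Answer: 1

Derivation:
Path from root to J: F -> J
Depth = number of edges = 1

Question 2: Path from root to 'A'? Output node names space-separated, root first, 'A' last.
Walk down from root: F -> C -> B -> A

Answer: F C B A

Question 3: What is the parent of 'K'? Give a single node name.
Scan adjacency: K appears as child of F

Answer: F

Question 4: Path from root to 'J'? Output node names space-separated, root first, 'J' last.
Walk down from root: F -> J

Answer: F J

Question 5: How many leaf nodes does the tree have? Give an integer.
Leaves (nodes with no children): A, D, E, G, H, J

Answer: 6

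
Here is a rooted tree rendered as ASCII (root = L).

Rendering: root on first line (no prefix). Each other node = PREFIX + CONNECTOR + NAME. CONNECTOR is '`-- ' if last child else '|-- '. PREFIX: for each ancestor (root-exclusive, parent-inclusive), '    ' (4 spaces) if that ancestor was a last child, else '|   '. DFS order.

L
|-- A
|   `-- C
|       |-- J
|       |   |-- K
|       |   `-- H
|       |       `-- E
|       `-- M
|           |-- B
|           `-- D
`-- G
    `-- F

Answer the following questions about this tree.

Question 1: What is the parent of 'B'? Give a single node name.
Answer: M

Derivation:
Scan adjacency: B appears as child of M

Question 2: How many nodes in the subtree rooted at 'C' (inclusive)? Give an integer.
Subtree rooted at C contains: B, C, D, E, H, J, K, M
Count = 8

Answer: 8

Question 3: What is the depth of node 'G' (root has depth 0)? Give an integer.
Path from root to G: L -> G
Depth = number of edges = 1

Answer: 1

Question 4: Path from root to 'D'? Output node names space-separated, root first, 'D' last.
Answer: L A C M D

Derivation:
Walk down from root: L -> A -> C -> M -> D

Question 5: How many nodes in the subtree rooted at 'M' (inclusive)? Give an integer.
Answer: 3

Derivation:
Subtree rooted at M contains: B, D, M
Count = 3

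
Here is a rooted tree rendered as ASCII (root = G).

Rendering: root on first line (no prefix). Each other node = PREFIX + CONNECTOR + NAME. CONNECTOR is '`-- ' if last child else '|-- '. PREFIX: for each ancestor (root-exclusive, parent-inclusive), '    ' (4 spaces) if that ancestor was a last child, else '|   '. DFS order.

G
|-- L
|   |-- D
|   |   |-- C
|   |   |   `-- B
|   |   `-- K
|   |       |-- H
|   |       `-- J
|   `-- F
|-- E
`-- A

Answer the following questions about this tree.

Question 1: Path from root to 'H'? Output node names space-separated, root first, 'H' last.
Walk down from root: G -> L -> D -> K -> H

Answer: G L D K H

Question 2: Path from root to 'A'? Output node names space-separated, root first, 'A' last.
Walk down from root: G -> A

Answer: G A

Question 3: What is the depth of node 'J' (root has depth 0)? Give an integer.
Path from root to J: G -> L -> D -> K -> J
Depth = number of edges = 4

Answer: 4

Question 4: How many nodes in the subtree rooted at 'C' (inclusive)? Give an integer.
Answer: 2

Derivation:
Subtree rooted at C contains: B, C
Count = 2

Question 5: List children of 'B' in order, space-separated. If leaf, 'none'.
Node B's children (from adjacency): (leaf)

Answer: none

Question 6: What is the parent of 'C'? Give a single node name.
Scan adjacency: C appears as child of D

Answer: D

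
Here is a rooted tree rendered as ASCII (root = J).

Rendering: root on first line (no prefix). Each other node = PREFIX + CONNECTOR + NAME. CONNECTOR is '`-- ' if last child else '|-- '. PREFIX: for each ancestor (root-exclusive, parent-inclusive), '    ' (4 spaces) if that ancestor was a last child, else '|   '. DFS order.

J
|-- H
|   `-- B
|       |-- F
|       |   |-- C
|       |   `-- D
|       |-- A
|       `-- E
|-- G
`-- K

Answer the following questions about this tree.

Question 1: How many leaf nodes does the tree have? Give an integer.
Answer: 6

Derivation:
Leaves (nodes with no children): A, C, D, E, G, K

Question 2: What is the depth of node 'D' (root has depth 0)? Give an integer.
Path from root to D: J -> H -> B -> F -> D
Depth = number of edges = 4

Answer: 4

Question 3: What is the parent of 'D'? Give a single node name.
Answer: F

Derivation:
Scan adjacency: D appears as child of F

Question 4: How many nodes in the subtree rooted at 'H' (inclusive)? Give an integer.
Answer: 7

Derivation:
Subtree rooted at H contains: A, B, C, D, E, F, H
Count = 7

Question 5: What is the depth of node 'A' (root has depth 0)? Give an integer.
Path from root to A: J -> H -> B -> A
Depth = number of edges = 3

Answer: 3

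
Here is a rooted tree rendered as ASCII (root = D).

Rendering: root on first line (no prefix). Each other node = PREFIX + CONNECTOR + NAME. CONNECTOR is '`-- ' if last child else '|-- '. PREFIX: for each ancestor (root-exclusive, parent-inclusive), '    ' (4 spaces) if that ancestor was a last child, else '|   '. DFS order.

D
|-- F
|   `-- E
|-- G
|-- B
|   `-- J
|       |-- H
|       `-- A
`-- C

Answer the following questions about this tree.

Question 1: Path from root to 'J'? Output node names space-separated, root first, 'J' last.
Answer: D B J

Derivation:
Walk down from root: D -> B -> J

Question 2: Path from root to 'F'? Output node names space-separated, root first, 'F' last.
Walk down from root: D -> F

Answer: D F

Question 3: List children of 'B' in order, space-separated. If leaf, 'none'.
Answer: J

Derivation:
Node B's children (from adjacency): J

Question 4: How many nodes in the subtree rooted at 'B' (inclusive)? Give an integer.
Answer: 4

Derivation:
Subtree rooted at B contains: A, B, H, J
Count = 4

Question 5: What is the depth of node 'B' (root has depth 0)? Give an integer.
Path from root to B: D -> B
Depth = number of edges = 1

Answer: 1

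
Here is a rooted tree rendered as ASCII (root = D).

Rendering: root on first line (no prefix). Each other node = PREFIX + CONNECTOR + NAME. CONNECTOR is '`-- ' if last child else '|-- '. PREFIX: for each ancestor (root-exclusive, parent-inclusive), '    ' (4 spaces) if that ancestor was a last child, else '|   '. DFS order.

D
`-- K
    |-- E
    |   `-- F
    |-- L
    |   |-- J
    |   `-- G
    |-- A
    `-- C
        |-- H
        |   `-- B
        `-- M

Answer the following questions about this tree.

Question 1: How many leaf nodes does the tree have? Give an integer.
Leaves (nodes with no children): A, B, F, G, J, M

Answer: 6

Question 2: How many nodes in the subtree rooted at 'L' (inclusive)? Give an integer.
Answer: 3

Derivation:
Subtree rooted at L contains: G, J, L
Count = 3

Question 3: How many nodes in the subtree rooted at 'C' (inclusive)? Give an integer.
Subtree rooted at C contains: B, C, H, M
Count = 4

Answer: 4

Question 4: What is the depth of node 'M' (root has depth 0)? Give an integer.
Answer: 3

Derivation:
Path from root to M: D -> K -> C -> M
Depth = number of edges = 3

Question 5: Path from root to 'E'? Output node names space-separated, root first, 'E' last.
Walk down from root: D -> K -> E

Answer: D K E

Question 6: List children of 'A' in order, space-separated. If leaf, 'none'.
Answer: none

Derivation:
Node A's children (from adjacency): (leaf)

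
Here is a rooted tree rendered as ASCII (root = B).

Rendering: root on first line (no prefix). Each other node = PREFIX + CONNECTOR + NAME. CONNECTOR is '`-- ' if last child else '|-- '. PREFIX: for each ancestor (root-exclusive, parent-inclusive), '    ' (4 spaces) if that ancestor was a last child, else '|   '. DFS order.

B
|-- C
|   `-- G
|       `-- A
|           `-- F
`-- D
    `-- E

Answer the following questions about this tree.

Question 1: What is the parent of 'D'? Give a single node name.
Answer: B

Derivation:
Scan adjacency: D appears as child of B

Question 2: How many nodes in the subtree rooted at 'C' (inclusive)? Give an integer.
Subtree rooted at C contains: A, C, F, G
Count = 4

Answer: 4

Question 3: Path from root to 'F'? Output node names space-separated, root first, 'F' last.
Answer: B C G A F

Derivation:
Walk down from root: B -> C -> G -> A -> F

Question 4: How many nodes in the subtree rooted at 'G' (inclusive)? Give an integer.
Subtree rooted at G contains: A, F, G
Count = 3

Answer: 3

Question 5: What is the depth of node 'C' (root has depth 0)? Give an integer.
Path from root to C: B -> C
Depth = number of edges = 1

Answer: 1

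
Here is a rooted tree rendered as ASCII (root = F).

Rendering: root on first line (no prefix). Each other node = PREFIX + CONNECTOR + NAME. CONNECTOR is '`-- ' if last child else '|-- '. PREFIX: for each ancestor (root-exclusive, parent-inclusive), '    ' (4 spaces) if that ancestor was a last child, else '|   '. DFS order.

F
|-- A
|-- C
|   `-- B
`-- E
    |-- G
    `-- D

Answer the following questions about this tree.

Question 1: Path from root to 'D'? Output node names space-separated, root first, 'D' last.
Walk down from root: F -> E -> D

Answer: F E D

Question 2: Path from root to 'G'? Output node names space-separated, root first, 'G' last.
Walk down from root: F -> E -> G

Answer: F E G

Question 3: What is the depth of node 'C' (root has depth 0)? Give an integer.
Answer: 1

Derivation:
Path from root to C: F -> C
Depth = number of edges = 1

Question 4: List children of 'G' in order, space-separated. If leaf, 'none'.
Node G's children (from adjacency): (leaf)

Answer: none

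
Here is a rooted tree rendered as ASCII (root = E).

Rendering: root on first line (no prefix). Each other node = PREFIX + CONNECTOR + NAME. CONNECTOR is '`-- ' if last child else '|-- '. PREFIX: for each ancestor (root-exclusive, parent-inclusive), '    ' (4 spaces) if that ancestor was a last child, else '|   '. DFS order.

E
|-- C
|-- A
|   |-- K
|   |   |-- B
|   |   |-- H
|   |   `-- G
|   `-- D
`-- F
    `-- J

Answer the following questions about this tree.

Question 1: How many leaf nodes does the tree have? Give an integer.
Leaves (nodes with no children): B, C, D, G, H, J

Answer: 6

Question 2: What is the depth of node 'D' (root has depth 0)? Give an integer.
Answer: 2

Derivation:
Path from root to D: E -> A -> D
Depth = number of edges = 2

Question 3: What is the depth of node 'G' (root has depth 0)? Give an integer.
Path from root to G: E -> A -> K -> G
Depth = number of edges = 3

Answer: 3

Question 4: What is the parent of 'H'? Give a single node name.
Scan adjacency: H appears as child of K

Answer: K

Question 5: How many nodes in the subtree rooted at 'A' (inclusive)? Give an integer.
Subtree rooted at A contains: A, B, D, G, H, K
Count = 6

Answer: 6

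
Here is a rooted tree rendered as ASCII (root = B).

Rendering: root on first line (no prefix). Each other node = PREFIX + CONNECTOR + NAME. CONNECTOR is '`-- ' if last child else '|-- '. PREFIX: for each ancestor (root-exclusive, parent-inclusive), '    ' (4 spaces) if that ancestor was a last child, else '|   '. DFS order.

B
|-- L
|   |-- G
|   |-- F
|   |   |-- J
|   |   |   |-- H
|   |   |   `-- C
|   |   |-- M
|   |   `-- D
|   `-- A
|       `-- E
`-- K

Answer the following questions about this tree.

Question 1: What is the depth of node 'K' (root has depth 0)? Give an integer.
Path from root to K: B -> K
Depth = number of edges = 1

Answer: 1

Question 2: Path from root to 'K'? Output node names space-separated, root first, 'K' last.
Walk down from root: B -> K

Answer: B K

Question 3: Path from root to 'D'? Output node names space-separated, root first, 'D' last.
Walk down from root: B -> L -> F -> D

Answer: B L F D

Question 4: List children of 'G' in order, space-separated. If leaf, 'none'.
Node G's children (from adjacency): (leaf)

Answer: none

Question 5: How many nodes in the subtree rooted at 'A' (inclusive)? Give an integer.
Answer: 2

Derivation:
Subtree rooted at A contains: A, E
Count = 2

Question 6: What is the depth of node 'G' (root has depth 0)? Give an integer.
Path from root to G: B -> L -> G
Depth = number of edges = 2

Answer: 2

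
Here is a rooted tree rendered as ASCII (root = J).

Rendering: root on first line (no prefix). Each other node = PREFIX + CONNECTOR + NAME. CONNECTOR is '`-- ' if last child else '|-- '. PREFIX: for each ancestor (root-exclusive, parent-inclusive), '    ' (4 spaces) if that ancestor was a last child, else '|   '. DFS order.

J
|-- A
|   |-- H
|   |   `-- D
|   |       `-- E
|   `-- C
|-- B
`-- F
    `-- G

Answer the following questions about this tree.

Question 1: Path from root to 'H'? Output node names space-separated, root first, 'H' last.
Walk down from root: J -> A -> H

Answer: J A H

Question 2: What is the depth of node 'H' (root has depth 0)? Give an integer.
Answer: 2

Derivation:
Path from root to H: J -> A -> H
Depth = number of edges = 2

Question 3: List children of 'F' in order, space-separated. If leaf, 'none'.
Node F's children (from adjacency): G

Answer: G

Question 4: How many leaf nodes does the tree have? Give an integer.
Answer: 4

Derivation:
Leaves (nodes with no children): B, C, E, G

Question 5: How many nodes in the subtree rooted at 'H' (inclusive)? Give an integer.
Answer: 3

Derivation:
Subtree rooted at H contains: D, E, H
Count = 3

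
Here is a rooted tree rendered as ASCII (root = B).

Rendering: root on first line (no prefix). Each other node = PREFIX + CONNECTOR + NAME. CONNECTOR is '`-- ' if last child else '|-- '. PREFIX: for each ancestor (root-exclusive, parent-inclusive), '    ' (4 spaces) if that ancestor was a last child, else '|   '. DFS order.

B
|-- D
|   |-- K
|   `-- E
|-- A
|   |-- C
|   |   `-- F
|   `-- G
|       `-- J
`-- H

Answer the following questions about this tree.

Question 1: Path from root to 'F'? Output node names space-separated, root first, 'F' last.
Walk down from root: B -> A -> C -> F

Answer: B A C F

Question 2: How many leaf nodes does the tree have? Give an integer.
Answer: 5

Derivation:
Leaves (nodes with no children): E, F, H, J, K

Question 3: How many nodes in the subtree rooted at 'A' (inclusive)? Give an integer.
Answer: 5

Derivation:
Subtree rooted at A contains: A, C, F, G, J
Count = 5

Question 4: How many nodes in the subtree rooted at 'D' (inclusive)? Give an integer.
Subtree rooted at D contains: D, E, K
Count = 3

Answer: 3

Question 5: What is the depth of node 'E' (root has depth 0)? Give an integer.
Path from root to E: B -> D -> E
Depth = number of edges = 2

Answer: 2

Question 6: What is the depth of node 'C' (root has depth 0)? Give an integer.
Path from root to C: B -> A -> C
Depth = number of edges = 2

Answer: 2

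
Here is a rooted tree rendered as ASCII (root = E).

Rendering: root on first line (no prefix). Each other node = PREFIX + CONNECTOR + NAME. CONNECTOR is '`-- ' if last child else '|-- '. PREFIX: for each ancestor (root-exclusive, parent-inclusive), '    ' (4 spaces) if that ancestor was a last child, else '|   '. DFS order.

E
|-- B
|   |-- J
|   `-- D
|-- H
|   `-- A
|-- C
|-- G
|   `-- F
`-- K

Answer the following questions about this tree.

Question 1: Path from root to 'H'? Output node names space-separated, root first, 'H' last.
Answer: E H

Derivation:
Walk down from root: E -> H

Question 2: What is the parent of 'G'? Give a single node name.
Answer: E

Derivation:
Scan adjacency: G appears as child of E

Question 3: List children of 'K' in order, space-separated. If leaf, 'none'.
Answer: none

Derivation:
Node K's children (from adjacency): (leaf)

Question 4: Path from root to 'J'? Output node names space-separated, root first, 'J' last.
Walk down from root: E -> B -> J

Answer: E B J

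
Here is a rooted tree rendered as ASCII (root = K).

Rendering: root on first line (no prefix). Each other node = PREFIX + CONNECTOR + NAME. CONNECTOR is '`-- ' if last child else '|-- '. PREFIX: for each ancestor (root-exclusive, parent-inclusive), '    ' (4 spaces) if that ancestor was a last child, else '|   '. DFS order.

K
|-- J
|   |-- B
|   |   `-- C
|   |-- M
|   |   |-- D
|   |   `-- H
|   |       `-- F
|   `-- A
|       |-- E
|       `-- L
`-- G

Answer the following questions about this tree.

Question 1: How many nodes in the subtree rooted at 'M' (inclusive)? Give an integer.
Answer: 4

Derivation:
Subtree rooted at M contains: D, F, H, M
Count = 4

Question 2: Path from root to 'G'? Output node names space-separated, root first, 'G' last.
Answer: K G

Derivation:
Walk down from root: K -> G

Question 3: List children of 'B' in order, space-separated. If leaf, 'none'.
Node B's children (from adjacency): C

Answer: C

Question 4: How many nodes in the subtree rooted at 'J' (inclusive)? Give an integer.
Answer: 10

Derivation:
Subtree rooted at J contains: A, B, C, D, E, F, H, J, L, M
Count = 10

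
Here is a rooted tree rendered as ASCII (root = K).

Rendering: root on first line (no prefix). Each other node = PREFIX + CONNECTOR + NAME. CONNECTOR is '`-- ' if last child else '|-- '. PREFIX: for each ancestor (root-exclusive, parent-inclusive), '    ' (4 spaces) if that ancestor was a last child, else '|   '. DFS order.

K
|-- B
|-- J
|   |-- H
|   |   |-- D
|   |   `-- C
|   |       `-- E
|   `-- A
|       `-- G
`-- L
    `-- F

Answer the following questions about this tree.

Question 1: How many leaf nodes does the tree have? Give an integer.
Leaves (nodes with no children): B, D, E, F, G

Answer: 5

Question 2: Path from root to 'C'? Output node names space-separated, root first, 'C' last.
Walk down from root: K -> J -> H -> C

Answer: K J H C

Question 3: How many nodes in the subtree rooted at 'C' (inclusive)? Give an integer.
Answer: 2

Derivation:
Subtree rooted at C contains: C, E
Count = 2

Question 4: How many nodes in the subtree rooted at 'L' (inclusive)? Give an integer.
Answer: 2

Derivation:
Subtree rooted at L contains: F, L
Count = 2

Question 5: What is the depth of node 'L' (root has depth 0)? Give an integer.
Answer: 1

Derivation:
Path from root to L: K -> L
Depth = number of edges = 1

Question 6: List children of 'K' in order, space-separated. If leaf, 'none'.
Answer: B J L

Derivation:
Node K's children (from adjacency): B, J, L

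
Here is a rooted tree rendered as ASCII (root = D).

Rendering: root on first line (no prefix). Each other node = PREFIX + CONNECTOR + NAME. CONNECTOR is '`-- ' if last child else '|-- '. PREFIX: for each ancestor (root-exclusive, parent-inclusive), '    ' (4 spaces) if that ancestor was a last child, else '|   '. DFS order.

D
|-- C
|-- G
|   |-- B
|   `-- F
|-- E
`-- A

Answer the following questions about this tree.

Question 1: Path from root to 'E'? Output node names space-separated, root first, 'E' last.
Answer: D E

Derivation:
Walk down from root: D -> E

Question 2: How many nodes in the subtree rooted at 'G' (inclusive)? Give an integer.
Subtree rooted at G contains: B, F, G
Count = 3

Answer: 3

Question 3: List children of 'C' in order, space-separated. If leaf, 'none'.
Node C's children (from adjacency): (leaf)

Answer: none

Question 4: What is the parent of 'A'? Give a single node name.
Scan adjacency: A appears as child of D

Answer: D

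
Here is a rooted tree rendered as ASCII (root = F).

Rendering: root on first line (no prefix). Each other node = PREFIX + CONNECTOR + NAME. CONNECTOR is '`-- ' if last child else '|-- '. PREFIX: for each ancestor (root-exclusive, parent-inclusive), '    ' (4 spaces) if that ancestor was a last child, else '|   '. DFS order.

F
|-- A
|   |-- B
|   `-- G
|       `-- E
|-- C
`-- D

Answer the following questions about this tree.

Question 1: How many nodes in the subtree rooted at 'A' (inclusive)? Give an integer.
Answer: 4

Derivation:
Subtree rooted at A contains: A, B, E, G
Count = 4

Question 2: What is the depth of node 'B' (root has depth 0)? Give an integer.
Answer: 2

Derivation:
Path from root to B: F -> A -> B
Depth = number of edges = 2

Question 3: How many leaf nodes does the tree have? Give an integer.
Answer: 4

Derivation:
Leaves (nodes with no children): B, C, D, E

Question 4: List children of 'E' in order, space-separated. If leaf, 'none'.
Node E's children (from adjacency): (leaf)

Answer: none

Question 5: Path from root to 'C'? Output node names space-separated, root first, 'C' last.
Answer: F C

Derivation:
Walk down from root: F -> C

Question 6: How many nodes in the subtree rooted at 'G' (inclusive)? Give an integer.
Answer: 2

Derivation:
Subtree rooted at G contains: E, G
Count = 2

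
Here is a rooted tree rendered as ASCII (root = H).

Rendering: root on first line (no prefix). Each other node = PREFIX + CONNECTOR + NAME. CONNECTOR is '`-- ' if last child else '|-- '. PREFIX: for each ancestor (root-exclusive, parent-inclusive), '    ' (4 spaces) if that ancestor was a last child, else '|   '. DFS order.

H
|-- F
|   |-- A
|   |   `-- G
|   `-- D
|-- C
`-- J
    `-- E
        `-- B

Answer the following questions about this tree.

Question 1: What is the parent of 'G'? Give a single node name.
Answer: A

Derivation:
Scan adjacency: G appears as child of A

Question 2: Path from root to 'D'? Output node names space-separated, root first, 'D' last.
Answer: H F D

Derivation:
Walk down from root: H -> F -> D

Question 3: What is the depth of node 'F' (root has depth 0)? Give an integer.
Answer: 1

Derivation:
Path from root to F: H -> F
Depth = number of edges = 1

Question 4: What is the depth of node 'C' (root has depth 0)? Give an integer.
Answer: 1

Derivation:
Path from root to C: H -> C
Depth = number of edges = 1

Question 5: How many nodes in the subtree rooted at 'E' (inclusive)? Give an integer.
Answer: 2

Derivation:
Subtree rooted at E contains: B, E
Count = 2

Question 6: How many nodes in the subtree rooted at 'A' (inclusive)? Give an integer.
Answer: 2

Derivation:
Subtree rooted at A contains: A, G
Count = 2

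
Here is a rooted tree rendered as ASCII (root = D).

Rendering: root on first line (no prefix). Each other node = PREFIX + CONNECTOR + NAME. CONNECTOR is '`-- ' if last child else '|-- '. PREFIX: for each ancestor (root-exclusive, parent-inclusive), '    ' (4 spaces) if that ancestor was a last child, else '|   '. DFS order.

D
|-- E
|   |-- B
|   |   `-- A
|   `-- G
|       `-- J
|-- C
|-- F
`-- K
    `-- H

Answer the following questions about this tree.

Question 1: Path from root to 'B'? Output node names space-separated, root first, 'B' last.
Walk down from root: D -> E -> B

Answer: D E B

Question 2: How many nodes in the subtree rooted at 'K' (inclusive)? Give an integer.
Answer: 2

Derivation:
Subtree rooted at K contains: H, K
Count = 2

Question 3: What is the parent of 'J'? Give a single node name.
Scan adjacency: J appears as child of G

Answer: G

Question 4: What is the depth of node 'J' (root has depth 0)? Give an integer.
Answer: 3

Derivation:
Path from root to J: D -> E -> G -> J
Depth = number of edges = 3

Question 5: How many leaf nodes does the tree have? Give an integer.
Answer: 5

Derivation:
Leaves (nodes with no children): A, C, F, H, J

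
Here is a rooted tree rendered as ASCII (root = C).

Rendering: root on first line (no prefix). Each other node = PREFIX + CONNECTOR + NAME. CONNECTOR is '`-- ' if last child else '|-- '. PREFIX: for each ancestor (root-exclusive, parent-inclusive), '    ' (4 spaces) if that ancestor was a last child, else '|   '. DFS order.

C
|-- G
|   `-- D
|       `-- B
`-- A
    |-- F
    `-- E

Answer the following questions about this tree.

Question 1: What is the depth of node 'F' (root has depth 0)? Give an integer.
Path from root to F: C -> A -> F
Depth = number of edges = 2

Answer: 2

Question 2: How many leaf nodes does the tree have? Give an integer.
Leaves (nodes with no children): B, E, F

Answer: 3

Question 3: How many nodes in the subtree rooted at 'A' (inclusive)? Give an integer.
Subtree rooted at A contains: A, E, F
Count = 3

Answer: 3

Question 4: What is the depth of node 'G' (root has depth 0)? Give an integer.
Path from root to G: C -> G
Depth = number of edges = 1

Answer: 1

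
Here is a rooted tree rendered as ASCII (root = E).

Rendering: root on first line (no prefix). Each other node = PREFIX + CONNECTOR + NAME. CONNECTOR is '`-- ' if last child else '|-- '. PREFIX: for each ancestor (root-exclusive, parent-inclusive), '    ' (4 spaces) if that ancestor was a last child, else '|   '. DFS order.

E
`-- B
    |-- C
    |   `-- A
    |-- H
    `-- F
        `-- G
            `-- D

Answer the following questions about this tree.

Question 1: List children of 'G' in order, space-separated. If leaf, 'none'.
Answer: D

Derivation:
Node G's children (from adjacency): D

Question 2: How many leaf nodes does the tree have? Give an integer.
Answer: 3

Derivation:
Leaves (nodes with no children): A, D, H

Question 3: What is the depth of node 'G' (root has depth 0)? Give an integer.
Answer: 3

Derivation:
Path from root to G: E -> B -> F -> G
Depth = number of edges = 3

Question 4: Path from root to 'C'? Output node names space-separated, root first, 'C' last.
Walk down from root: E -> B -> C

Answer: E B C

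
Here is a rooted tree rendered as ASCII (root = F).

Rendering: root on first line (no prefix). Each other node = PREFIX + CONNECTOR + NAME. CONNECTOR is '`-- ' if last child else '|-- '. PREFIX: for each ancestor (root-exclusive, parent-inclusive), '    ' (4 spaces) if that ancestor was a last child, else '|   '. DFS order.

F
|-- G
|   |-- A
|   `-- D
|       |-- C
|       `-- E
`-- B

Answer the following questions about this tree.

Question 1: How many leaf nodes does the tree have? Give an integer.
Leaves (nodes with no children): A, B, C, E

Answer: 4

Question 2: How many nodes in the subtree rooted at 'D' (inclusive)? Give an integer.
Answer: 3

Derivation:
Subtree rooted at D contains: C, D, E
Count = 3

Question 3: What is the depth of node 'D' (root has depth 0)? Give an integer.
Answer: 2

Derivation:
Path from root to D: F -> G -> D
Depth = number of edges = 2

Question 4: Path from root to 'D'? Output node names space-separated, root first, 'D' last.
Walk down from root: F -> G -> D

Answer: F G D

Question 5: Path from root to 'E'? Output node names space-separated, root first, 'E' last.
Walk down from root: F -> G -> D -> E

Answer: F G D E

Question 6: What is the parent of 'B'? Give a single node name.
Answer: F

Derivation:
Scan adjacency: B appears as child of F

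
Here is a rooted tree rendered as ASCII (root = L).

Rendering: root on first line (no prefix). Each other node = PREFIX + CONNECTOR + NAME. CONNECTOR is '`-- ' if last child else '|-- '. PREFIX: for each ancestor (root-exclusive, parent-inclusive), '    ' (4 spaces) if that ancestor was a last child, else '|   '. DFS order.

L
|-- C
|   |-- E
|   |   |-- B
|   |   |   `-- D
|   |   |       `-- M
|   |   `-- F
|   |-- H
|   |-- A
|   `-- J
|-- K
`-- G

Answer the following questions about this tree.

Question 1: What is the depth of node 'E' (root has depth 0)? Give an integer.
Answer: 2

Derivation:
Path from root to E: L -> C -> E
Depth = number of edges = 2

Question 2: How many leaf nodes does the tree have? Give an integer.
Answer: 7

Derivation:
Leaves (nodes with no children): A, F, G, H, J, K, M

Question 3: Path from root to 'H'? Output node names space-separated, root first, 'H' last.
Walk down from root: L -> C -> H

Answer: L C H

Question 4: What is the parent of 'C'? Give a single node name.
Answer: L

Derivation:
Scan adjacency: C appears as child of L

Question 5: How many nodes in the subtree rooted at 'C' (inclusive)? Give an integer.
Answer: 9

Derivation:
Subtree rooted at C contains: A, B, C, D, E, F, H, J, M
Count = 9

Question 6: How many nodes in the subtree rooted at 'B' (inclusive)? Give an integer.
Subtree rooted at B contains: B, D, M
Count = 3

Answer: 3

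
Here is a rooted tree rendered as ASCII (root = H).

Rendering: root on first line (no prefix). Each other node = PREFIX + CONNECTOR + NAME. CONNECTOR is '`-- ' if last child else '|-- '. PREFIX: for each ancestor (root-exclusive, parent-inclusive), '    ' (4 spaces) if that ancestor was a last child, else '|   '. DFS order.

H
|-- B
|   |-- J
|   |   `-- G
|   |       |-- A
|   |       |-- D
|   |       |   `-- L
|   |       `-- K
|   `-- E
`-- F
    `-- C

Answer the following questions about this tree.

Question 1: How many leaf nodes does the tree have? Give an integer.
Answer: 5

Derivation:
Leaves (nodes with no children): A, C, E, K, L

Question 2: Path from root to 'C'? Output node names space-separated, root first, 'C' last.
Walk down from root: H -> F -> C

Answer: H F C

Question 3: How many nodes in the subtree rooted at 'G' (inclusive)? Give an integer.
Answer: 5

Derivation:
Subtree rooted at G contains: A, D, G, K, L
Count = 5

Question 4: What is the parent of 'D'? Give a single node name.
Answer: G

Derivation:
Scan adjacency: D appears as child of G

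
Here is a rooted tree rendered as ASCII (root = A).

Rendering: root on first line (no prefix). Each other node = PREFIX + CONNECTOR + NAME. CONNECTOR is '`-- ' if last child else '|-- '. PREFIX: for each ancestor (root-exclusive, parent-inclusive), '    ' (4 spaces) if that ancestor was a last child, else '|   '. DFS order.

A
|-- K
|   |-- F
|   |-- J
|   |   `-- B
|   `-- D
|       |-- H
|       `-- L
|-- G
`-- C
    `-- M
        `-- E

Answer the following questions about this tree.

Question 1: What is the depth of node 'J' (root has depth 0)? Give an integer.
Path from root to J: A -> K -> J
Depth = number of edges = 2

Answer: 2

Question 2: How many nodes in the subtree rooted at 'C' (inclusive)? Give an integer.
Answer: 3

Derivation:
Subtree rooted at C contains: C, E, M
Count = 3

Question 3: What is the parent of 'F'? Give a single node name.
Answer: K

Derivation:
Scan adjacency: F appears as child of K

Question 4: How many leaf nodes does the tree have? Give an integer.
Answer: 6

Derivation:
Leaves (nodes with no children): B, E, F, G, H, L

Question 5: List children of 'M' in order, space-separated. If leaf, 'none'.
Node M's children (from adjacency): E

Answer: E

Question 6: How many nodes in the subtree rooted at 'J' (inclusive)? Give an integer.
Answer: 2

Derivation:
Subtree rooted at J contains: B, J
Count = 2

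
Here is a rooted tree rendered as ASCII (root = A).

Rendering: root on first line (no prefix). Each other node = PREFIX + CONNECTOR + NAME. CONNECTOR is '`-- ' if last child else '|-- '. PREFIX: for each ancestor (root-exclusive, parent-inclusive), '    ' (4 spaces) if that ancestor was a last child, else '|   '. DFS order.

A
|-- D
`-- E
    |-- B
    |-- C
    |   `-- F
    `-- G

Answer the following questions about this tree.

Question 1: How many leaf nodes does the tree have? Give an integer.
Leaves (nodes with no children): B, D, F, G

Answer: 4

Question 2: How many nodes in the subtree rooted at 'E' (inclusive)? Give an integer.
Answer: 5

Derivation:
Subtree rooted at E contains: B, C, E, F, G
Count = 5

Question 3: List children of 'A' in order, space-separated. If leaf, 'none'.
Answer: D E

Derivation:
Node A's children (from adjacency): D, E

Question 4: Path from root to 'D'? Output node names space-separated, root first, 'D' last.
Walk down from root: A -> D

Answer: A D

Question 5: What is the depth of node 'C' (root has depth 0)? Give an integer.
Answer: 2

Derivation:
Path from root to C: A -> E -> C
Depth = number of edges = 2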